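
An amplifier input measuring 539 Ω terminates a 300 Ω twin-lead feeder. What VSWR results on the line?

VSWR ≈ 1.8

For a purely resistive load, VSWR = R_L/Z_0 or Z_0/R_L (whichever > 1) = 539/300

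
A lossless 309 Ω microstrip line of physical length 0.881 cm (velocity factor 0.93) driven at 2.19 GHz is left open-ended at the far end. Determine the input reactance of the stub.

X_in ≈ -666 Ω (capacitive)

λ = v/f = 0.93·c / 2.19 GHz = 0.127 m
βl = 2π·l/λ = 2π × 0.0692 = 24.9°
tan(βl) = 0.464
For an open-ended stub, Z_in = −jZ_0·cot(βl) = −jZ_0/tan(βl)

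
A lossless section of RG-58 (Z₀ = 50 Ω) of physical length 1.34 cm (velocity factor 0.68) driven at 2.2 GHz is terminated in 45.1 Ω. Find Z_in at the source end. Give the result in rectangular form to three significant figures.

λ = v/f = 0.68·c / 2.2 GHz = 0.0927 m
βl = 2π·l/λ = 2π × 0.145 = 52°
tan(βl) = tan(52°) = 1.28
Z_in = Z_0·(Z_L + jZ_0·tanβl)/(Z_0 + jZ_L·tanβl)
     = 50·(45.1 + j64.1)/(50 + j57.8)

Z_in ≈ 51 + j5.11 Ω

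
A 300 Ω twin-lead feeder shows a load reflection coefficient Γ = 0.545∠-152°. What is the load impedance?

Z_L = Z_0·(1 + Γ)/(1 − Γ) = 300·(0.519 − j0.256)/(1.48 + j0.256)

Z_L ≈ 93.3 − j67.9 Ω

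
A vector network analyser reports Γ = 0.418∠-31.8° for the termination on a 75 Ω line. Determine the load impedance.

Z_L ≈ 133 − j71.2 Ω

Z_L = Z_0·(1 + Γ)/(1 − Γ) = 75·(1.36 − j0.22)/(0.645 + j0.22)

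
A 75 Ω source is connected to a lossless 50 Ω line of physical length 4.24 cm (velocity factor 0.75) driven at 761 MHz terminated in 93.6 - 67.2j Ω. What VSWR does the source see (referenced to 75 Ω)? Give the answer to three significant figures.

VSWR ≈ 4.22

λ = v/f = 0.75·c / 761 MHz = 0.296 m
βl = 2π·l/λ = 2π × 0.143 = 51.6°
tan(βl) = 1.26
Z_in = Z_0·(Z_L + jZ_0·tanβl)/(Z_0 + jZ_L·tanβl) = 18.9 − j18.1 Ω
Γ_s = (Z_in − Z_s)/(Z_in + Z_s) = (-56.1 − j18.1)/(93.9 − j18.1), |Γ_s| = 0.617
VSWR = (1 + |Γ_s|)/(1 − |Γ_s|)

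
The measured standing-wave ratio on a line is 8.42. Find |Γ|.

|Γ| ≈ 0.788

|Γ| = (S − 1)/(S + 1) = (8.42 − 1)/(8.42 + 1) = 7.42/9.42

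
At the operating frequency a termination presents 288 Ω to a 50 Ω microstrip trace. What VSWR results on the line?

VSWR ≈ 5.76

For a purely resistive load, VSWR = R_L/Z_0 or Z_0/R_L (whichever > 1) = 288/50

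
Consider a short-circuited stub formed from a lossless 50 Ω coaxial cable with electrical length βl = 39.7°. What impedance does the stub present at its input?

tan(βl) = 0.83
For a short-circuited stub, Z_in = jZ_0·tan(βl)

Z_in ≈ +j41.5 Ω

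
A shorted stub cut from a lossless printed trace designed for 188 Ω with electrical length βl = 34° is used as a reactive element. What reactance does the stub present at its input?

X_in ≈ 127 Ω (inductive)

tan(βl) = 0.675
For a shorted stub, Z_in = jZ_0·tan(βl)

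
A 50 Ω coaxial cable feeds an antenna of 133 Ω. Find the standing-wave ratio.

For a purely resistive load, VSWR = R_L/Z_0 or Z_0/R_L (whichever > 1) = 133/50

VSWR ≈ 2.66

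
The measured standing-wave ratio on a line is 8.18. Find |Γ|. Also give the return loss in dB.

|Γ| ≈ 0.782; return loss ≈ 2.13 dB

|Γ| = (S − 1)/(S + 1) = (8.18 − 1)/(8.18 + 1) = 7.18/9.18
RL = −20·log₁₀|Γ| = −20·log₁₀(0.782)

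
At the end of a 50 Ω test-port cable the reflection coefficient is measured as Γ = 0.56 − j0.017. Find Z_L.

Z_L = Z_0·(1 + Γ)/(1 − Γ) = 50·(1.56 − j0.017)/(0.44 + j0.017)

Z_L ≈ 177 − j8.77 Ω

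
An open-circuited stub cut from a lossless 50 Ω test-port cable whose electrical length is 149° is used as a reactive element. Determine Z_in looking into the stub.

tan(βl) = -0.601
For an open-circuited stub, Z_in = −jZ_0·cot(βl) = −jZ_0/tan(βl)

Z_in ≈ +j83.2 Ω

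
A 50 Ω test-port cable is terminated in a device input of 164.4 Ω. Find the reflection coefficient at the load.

Γ = 0.534

Γ = (Z_L − Z_0)/(Z_L + Z_0) = (164.4 − 50)/(164.4 + 50) = 114.4/214.4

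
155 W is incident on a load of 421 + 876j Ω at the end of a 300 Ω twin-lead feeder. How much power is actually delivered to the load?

P_delivered ≈ 60.8 W

|Γ| = |(121 + j876)/(721 + j876)| = 0.779
|Γ|² = 0.608
P_refl = |Γ|²·P_inc = 94.2 W, P_del = (1 − |Γ|²)·P_inc = 60.8 W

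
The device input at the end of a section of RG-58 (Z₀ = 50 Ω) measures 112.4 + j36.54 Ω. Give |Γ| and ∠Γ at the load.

Γ = (Z_L − Z_0)/(Z_L + Z_0) = (62.4 + j36.54)/(162.4 + j36.54)
|Γ| = 72.3/166 = 0.434

Γ ≈ 0.434 ∠ 17.7°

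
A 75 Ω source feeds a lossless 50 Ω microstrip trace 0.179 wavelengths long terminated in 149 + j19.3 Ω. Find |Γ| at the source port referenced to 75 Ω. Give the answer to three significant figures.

βl = 2π × 0.179 = 64.4°
tan(βl) = 2.09
Z_in = Z_0·(Z_L + jZ_0·tanβl)/(Z_0 + jZ_L·tanβl) = 20.6 − j23.3 Ω
Γ_s = (Z_in − Z_s)/(Z_in + Z_s) = (-54.4 − j23.3)/(95.6 − j23.3), |Γ_s| = 0.601

|Γ| ≈ 0.601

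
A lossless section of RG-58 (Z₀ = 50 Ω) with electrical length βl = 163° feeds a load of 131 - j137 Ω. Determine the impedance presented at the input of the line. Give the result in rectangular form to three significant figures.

tan(βl) = tan(163°) = -0.306
Z_in = Z_0·(Z_L + jZ_0·tanβl)/(Z_0 + jZ_L·tanβl)
     = 50·(131 − j152)/(8.11 − j40.1)

Z_in ≈ 214 + j120 Ω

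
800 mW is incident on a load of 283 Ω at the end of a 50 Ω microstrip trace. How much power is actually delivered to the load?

Γ = (283 − 50)/(283 + 50) = 0.7
|Γ|² = 0.49
P_refl = |Γ|²·P_inc = 392 mW, P_del = (1 − |Γ|²)·P_inc = 408 mW

P_delivered ≈ 408 mW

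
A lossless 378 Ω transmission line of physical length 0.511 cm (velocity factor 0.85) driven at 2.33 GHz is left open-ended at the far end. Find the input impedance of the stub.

λ = v/f = 0.85·c / 2.33 GHz = 0.109 m
βl = 2π·l/λ = 2π × 0.0467 = 16.8°
tan(βl) = 0.302
For an open-ended stub, Z_in = −jZ_0·cot(βl) = −jZ_0/tan(βl)

Z_in ≈ −j1250 Ω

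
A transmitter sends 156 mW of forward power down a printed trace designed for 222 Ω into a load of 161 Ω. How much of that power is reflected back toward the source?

Γ = (161 − 222)/(161 + 222) = -0.159
|Γ|² = 0.0254
P_refl = |Γ|²·P_inc = 3.96 mW, P_del = (1 − |Γ|²)·P_inc = 152 mW

P_reflected ≈ 3.96 mW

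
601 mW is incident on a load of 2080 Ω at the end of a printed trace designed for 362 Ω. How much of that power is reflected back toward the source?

P_reflected ≈ 297 mW

Γ = (2080 − 362)/(2080 + 362) = 0.704
|Γ|² = 0.495
P_refl = |Γ|²·P_inc = 297 mW, P_del = (1 − |Γ|²)·P_inc = 304 mW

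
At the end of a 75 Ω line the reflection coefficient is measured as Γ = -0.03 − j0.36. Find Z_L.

Z_L = Z_0·(1 + Γ)/(1 − Γ) = 75·(0.97 − j0.36)/(1.03 + j0.36)

Z_L ≈ 54.8 − j45.4 Ω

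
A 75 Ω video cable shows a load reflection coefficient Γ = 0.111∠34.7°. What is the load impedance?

Z_L ≈ 89.3 + j11.4 Ω

Z_L = Z_0·(1 + Γ)/(1 − Γ) = 75·(1.09 + j0.0632)/(0.909 − j0.0632)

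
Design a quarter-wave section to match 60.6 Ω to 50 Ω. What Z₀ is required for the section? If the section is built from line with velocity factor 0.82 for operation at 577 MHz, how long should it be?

Z_qwt ≈ 55 Ω; length ≈ 10.7 cm

Z_qwt = √(Z_0·R_L) = √(50 × 60.6) = √3030
λ = 0.82·c/f = 0.426 m, so l = λ/4 = 0.107 m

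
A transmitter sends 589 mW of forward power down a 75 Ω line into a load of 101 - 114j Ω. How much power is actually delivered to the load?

P_delivered ≈ 406 mW

|Γ| = |(26 − j114)/(176 − j114)| = 0.558
|Γ|² = 0.311
P_refl = |Γ|²·P_inc = 183 mW, P_del = (1 − |Γ|²)·P_inc = 406 mW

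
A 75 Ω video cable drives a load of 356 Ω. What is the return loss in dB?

RL ≈ 3.72 dB

Γ = (356 − 75)/(356 + 75) = 0.652
RL = −20·log₁₀|Γ| = −20·log₁₀(0.652)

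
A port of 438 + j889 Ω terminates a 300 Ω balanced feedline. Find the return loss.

RL ≈ 2.17 dB

Γ = (138 + j889)/(738 + j889), |Γ| = 0.779
RL = −20·log₁₀|Γ| = −20·log₁₀(0.779)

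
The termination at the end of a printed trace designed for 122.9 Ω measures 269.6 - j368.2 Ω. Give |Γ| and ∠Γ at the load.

Γ = (Z_L − Z_0)/(Z_L + Z_0) = (146.7 − j368.2)/(392.5 − j368.2)
|Γ| = 396/538 = 0.736

Γ ≈ 0.736 ∠ -25.1°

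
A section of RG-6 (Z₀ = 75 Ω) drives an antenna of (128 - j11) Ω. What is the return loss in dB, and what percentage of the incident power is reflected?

Γ = (53 − j11)/(203 − j11), |Γ| = 0.266
RL = −20·log₁₀(0.266) = 11.5 dB
P_refl/P_inc = |Γ|² = 0.0709

RL ≈ 11.5 dB; 7.09% of incident power reflected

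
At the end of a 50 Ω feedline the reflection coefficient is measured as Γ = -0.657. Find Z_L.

Z_L ≈ 10.4 Ω

Z_L = Z_0·(1 + Γ)/(1 − Γ) = 50·(0.343)/(1.66)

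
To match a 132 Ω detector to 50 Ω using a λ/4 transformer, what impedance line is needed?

Z_qwt = √(Z_0·R_L) = √(50 × 132) = √6600

Z_qwt ≈ 81.2 Ω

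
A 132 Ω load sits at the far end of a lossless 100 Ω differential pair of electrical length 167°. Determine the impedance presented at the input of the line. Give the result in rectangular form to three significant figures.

Z_in ≈ 127 + j15.7 Ω

tan(βl) = tan(167°) = -0.231
Z_in = Z_0·(Z_L + jZ_0·tanβl)/(Z_0 + jZ_L·tanβl)
     = 100·(132 − j23.1)/(100 − j30.5)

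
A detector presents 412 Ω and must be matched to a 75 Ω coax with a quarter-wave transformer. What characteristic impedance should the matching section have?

Z_qwt = √(Z_0·R_L) = √(75 × 412) = √30900

Z_qwt ≈ 176 Ω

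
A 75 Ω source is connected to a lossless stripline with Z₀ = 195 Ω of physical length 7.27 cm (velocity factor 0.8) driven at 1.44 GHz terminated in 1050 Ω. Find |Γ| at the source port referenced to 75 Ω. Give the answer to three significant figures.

|Γ| ≈ 0.849

λ = v/f = 0.8·c / 1.44 GHz = 0.167 m
βl = 2π·l/λ = 2π × 0.436 = 157°
tan(βl) = -0.424
Z_in = Z_0·(Z_L + jZ_0·tanβl)/(Z_0 + jZ_L·tanβl) = 200 + j373 Ω
Γ_s = (Z_in − Z_s)/(Z_in + Z_s) = (125 + j373)/(275 + j373), |Γ_s| = 0.849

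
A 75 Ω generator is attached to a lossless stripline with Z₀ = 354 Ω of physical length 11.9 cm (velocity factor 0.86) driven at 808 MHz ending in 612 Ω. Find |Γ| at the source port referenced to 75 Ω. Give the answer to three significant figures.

|Γ| ≈ 0.689

λ = v/f = 0.86·c / 808 MHz = 0.319 m
βl = 2π·l/λ = 2π × 0.373 = 134°
tan(βl) = -1.03
Z_in = Z_0·(Z_L + jZ_0·tanβl)/(Z_0 + jZ_L·tanβl) = 302 + j174 Ω
Γ_s = (Z_in − Z_s)/(Z_in + Z_s) = (227 + j174)/(377 + j174), |Γ_s| = 0.689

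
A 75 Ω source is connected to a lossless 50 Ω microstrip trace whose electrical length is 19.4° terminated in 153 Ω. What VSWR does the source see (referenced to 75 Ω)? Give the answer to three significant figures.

tan(βl) = 0.352
Z_in = Z_0·(Z_L + jZ_0·tanβl)/(Z_0 + jZ_L·tanβl) = 79.6 − j68.1 Ω
Γ_s = (Z_in − Z_s)/(Z_in + Z_s) = (4.57 − j68.1)/(155 − j68.1), |Γ_s| = 0.404
VSWR = (1 + |Γ_s|)/(1 − |Γ_s|)

VSWR ≈ 2.36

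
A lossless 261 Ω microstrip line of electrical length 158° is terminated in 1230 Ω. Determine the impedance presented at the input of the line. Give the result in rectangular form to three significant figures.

Z_in ≈ 309 + j484 Ω

tan(βl) = tan(158°) = -0.404
Z_in = Z_0·(Z_L + jZ_0·tanβl)/(Z_0 + jZ_L·tanβl)
     = 261·(1230 − j105)/(261 − j497)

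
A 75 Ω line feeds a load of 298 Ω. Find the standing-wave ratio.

VSWR ≈ 3.97

For a purely resistive load, VSWR = R_L/Z_0 or Z_0/R_L (whichever > 1) = 298/75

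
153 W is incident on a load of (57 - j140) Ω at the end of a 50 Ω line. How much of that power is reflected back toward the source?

P_reflected ≈ 96.8 W

|Γ| = |(7 − j140)/(107 − j140)| = 0.796
|Γ|² = 0.633
P_refl = |Γ|²·P_inc = 96.8 W, P_del = (1 − |Γ|²)·P_inc = 56.2 W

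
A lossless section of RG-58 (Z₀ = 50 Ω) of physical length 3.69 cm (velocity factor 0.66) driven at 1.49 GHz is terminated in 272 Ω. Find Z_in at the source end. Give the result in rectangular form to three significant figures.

Z_in ≈ 9.47 + j8.48 Ω

λ = v/f = 0.66·c / 1.49 GHz = 0.133 m
βl = 2π·l/λ = 2π × 0.278 = 100°
tan(βl) = tan(100°) = -5.69
Z_in = Z_0·(Z_L + jZ_0·tanβl)/(Z_0 + jZ_L·tanβl)
     = 50·(272 − j285)/(50 − j1550)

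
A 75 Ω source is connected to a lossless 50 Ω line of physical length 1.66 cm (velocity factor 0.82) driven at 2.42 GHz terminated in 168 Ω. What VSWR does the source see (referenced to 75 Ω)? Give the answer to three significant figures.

λ = v/f = 0.82·c / 2.42 GHz = 0.102 m
βl = 2π·l/λ = 2π × 0.163 = 58.8°
tan(βl) = 1.65
Z_in = Z_0·(Z_L + jZ_0·tanβl)/(Z_0 + jZ_L·tanβl) = 19.7 − j26.7 Ω
Γ_s = (Z_in − Z_s)/(Z_in + Z_s) = (-55.3 − j26.7)/(94.7 − j26.7), |Γ_s| = 0.624
VSWR = (1 + |Γ_s|)/(1 − |Γ_s|)

VSWR ≈ 4.32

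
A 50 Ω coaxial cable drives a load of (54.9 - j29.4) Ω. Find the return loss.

Γ = (4.9 − j29.4)/(104.9 − j29.4), |Γ| = 0.274
RL = −20·log₁₀|Γ| = −20·log₁₀(0.274)

RL ≈ 11.3 dB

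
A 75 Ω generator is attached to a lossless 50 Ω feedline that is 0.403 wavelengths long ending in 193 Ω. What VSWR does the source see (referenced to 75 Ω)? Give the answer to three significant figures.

VSWR ≈ 3.67

βl = 2π × 0.403 = 145°
tan(βl) = -0.698
Z_in = Z_0·(Z_L + jZ_0·tanβl)/(Z_0 + jZ_L·tanβl) = 34.7 + j58.7 Ω
Γ_s = (Z_in − Z_s)/(Z_in + Z_s) = (-40.3 + j58.7)/(110 + j58.7), |Γ_s| = 0.572
VSWR = (1 + |Γ_s|)/(1 − |Γ_s|)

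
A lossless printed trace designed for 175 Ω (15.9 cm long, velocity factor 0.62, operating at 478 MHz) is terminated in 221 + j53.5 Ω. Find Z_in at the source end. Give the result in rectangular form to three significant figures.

Z_in ≈ 149 + j51.9 Ω

λ = v/f = 0.62·c / 478 MHz = 0.389 m
βl = 2π·l/λ = 2π × 0.409 = 147°
tan(βl) = tan(147°) = -0.647
Z_in = Z_0·(Z_L + jZ_0·tanβl)/(Z_0 + jZ_L·tanβl)
     = 175·(221 − j59.7)/(210 − j143)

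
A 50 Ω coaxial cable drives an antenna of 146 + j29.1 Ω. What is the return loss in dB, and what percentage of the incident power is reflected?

RL ≈ 5.91 dB; 25.6% of incident power reflected

Γ = (96 + j29.1)/(196 + j29.1), |Γ| = 0.506
RL = −20·log₁₀(0.506) = 5.91 dB
P_refl/P_inc = |Γ|² = 0.256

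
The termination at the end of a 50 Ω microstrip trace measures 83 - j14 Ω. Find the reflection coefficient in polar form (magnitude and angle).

Γ ≈ 0.268 ∠ -17°

Γ = (Z_L − Z_0)/(Z_L + Z_0) = (33 − j14)/(133 − j14)
|Γ| = 35.8/134 = 0.268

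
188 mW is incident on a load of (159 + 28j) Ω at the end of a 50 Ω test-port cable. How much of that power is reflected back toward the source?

P_reflected ≈ 53.5 mW

|Γ| = |(109 + j28)/(209 + j28)| = 0.534
|Γ|² = 0.285
P_refl = |Γ|²·P_inc = 53.5 mW, P_del = (1 − |Γ|²)·P_inc = 134 mW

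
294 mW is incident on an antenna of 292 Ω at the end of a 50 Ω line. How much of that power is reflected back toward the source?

Γ = (292 − 50)/(292 + 50) = 0.708
|Γ|² = 0.501
P_refl = |Γ|²·P_inc = 147 mW, P_del = (1 − |Γ|²)·P_inc = 147 mW

P_reflected ≈ 147 mW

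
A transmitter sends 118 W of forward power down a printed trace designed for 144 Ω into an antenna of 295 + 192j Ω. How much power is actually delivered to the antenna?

P_delivered ≈ 87.3 W

|Γ| = |(151 + j192)/(439 + j192)| = 0.51
|Γ|² = 0.26
P_refl = |Γ|²·P_inc = 30.7 W, P_del = (1 − |Γ|²)·P_inc = 87.3 W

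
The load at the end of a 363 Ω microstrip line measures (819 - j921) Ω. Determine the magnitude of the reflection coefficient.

|Γ| ≈ 0.686

Γ = (Z_L − Z_0)/(Z_L + Z_0) = (456 − j921)/(1182 − j921)
|Γ| = 1030/1500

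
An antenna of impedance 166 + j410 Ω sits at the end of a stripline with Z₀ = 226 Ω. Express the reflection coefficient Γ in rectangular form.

Γ = (Z_L − Z_0)/(Z_L + Z_0) = (-60 + j410)/(392 + j410)

Γ ≈ 0.449 + j0.576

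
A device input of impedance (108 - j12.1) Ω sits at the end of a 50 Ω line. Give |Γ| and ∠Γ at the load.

Γ ≈ 0.374 ∠ -7.4°

Γ = (Z_L − Z_0)/(Z_L + Z_0) = (58 − j12.1)/(158 − j12.1)
|Γ| = 59.2/158 = 0.374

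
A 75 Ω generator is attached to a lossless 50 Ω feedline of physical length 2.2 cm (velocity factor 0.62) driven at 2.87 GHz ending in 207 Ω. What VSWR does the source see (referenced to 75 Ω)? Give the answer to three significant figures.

VSWR ≈ 5.26

λ = v/f = 0.62·c / 2.87 GHz = 0.0648 m
βl = 2π·l/λ = 2π × 0.339 = 122°
tan(βl) = -1.59
Z_in = Z_0·(Z_L + jZ_0·tanβl)/(Z_0 + jZ_L·tanβl) = 16.5 + j29 Ω
Γ_s = (Z_in − Z_s)/(Z_in + Z_s) = (-58.5 + j29)/(91.5 + j29), |Γ_s| = 0.68
VSWR = (1 + |Γ_s|)/(1 − |Γ_s|)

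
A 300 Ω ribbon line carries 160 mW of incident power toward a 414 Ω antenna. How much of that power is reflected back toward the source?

P_reflected ≈ 4.08 mW

Γ = (414 − 300)/(414 + 300) = 0.16
|Γ|² = 0.0255
P_refl = |Γ|²·P_inc = 4.08 mW, P_del = (1 − |Γ|²)·P_inc = 156 mW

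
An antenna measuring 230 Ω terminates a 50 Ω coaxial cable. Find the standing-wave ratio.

For a purely resistive load, VSWR = R_L/Z_0 or Z_0/R_L (whichever > 1) = 230/50

VSWR ≈ 4.6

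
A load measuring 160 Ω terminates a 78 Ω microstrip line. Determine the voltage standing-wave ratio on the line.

VSWR ≈ 2.05

For a purely resistive load, VSWR = R_L/Z_0 or Z_0/R_L (whichever > 1) = 160/78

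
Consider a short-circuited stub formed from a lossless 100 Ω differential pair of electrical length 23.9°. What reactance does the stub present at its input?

X_in ≈ 44.3 Ω (inductive)

tan(βl) = 0.443
For a short-circuited stub, Z_in = jZ_0·tan(βl)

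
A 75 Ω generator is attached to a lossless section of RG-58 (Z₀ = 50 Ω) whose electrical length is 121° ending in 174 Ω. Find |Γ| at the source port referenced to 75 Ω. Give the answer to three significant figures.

|Γ| ≈ 0.635

tan(βl) = -1.66
Z_in = Z_0·(Z_L + jZ_0·tanβl)/(Z_0 + jZ_L·tanβl) = 19 + j26.8 Ω
Γ_s = (Z_in − Z_s)/(Z_in + Z_s) = (-56 + j26.8)/(94 + j26.8), |Γ_s| = 0.635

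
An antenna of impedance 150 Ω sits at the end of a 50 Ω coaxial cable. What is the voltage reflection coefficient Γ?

Γ = 0.5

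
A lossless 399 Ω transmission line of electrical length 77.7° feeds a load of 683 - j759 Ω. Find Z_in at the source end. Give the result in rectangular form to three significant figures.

Z_in ≈ 96.3 + j32.3 Ω

tan(βl) = tan(77.7°) = 4.59
Z_in = Z_0·(Z_L + jZ_0·tanβl)/(Z_0 + jZ_L·tanβl)
     = 399·(683 + j1070)/(3880 + j3130)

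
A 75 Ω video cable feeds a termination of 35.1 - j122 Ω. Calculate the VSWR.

VSWR ≈ 8.14

Γ = (Z_L − Z_0)/(Z_L + Z_0) = (-39.9 − j122)/(110.1 − j122)
|Γ| = 128/164 = 0.781
VSWR = (1 + |Γ|)/(1 − |Γ|) = 1.78/0.219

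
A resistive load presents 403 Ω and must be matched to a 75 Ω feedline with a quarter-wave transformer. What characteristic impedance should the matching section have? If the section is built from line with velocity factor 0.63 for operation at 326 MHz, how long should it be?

Z_qwt ≈ 174 Ω; length ≈ 14.5 cm

Z_qwt = √(Z_0·R_L) = √(75 × 403) = √30220
λ = 0.63·c/f = 0.58 m, so l = λ/4 = 0.145 m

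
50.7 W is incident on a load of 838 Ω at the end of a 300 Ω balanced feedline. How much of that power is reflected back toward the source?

Γ = (838 − 300)/(838 + 300) = 0.473
|Γ|² = 0.224
P_refl = |Γ|²·P_inc = 11.3 W, P_del = (1 − |Γ|²)·P_inc = 39.4 W

P_reflected ≈ 11.3 W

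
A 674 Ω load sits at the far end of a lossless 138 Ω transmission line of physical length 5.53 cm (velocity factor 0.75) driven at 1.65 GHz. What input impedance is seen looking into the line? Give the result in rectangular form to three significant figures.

Z_in ≈ 82.7 + j179 Ω

λ = v/f = 0.75·c / 1.65 GHz = 0.136 m
βl = 2π·l/λ = 2π × 0.406 = 146°
tan(βl) = tan(146°) = -0.675
Z_in = Z_0·(Z_L + jZ_0·tanβl)/(Z_0 + jZ_L·tanβl)
     = 138·(674 − j93.1)/(138 − j455)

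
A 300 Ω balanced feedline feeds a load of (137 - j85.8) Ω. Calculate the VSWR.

Γ = (Z_L − Z_0)/(Z_L + Z_0) = (-163 − j85.8)/(437 − j85.8)
|Γ| = 184/445 = 0.414
VSWR = (1 + |Γ|)/(1 − |Γ|) = 1.41/0.586

VSWR ≈ 2.41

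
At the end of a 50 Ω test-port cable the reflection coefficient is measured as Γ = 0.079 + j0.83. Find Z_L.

Z_L ≈ 9.92 + j54 Ω

Z_L = Z_0·(1 + Γ)/(1 − Γ) = 50·(1.08 + j0.83)/(0.921 − j0.83)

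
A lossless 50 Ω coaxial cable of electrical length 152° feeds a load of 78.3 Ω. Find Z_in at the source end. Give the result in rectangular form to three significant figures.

tan(βl) = tan(152°) = -0.532
Z_in = Z_0·(Z_L + jZ_0·tanβl)/(Z_0 + jZ_L·tanβl)
     = 50·(78.3 − j26.6)/(50 − j41.6)

Z_in ≈ 59.3 + j22.8 Ω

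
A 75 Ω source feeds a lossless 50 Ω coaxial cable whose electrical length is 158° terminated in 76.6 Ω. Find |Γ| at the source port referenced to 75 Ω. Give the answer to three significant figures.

tan(βl) = -0.404
Z_in = Z_0·(Z_L + jZ_0·tanβl)/(Z_0 + jZ_L·tanβl) = 64.4 + j19.7 Ω
Γ_s = (Z_in − Z_s)/(Z_in + Z_s) = (-10.6 + j19.7)/(139 + j19.7), |Γ_s| = 0.159

|Γ| ≈ 0.159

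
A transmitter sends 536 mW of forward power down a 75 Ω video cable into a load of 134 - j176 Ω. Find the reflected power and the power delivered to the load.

P_reflected ≈ 247 mW; P_delivered ≈ 289 mW

|Γ| = |(59 − j176)/(209 − j176)| = 0.679
|Γ|² = 0.462
P_refl = |Γ|²·P_inc = 247 mW, P_del = (1 − |Γ|²)·P_inc = 289 mW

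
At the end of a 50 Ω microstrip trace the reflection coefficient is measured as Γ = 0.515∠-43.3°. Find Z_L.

Z_L ≈ 71.3 − j68.5 Ω

Z_L = Z_0·(1 + Γ)/(1 − Γ) = 50·(1.37 − j0.353)/(0.625 + j0.353)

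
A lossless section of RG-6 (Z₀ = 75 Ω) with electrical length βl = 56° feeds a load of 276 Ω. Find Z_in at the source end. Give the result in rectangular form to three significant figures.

tan(βl) = tan(56°) = 1.48
Z_in = Z_0·(Z_L + jZ_0·tanβl)/(Z_0 + jZ_L·tanβl)
     = 75·(276 + j111)/(75 + j409)

Z_in ≈ 28.7 − j45.3 Ω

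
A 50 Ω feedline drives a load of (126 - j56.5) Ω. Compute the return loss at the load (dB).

RL ≈ 5.81 dB

Γ = (76 − j56.5)/(176 − j56.5), |Γ| = 0.512
RL = −20·log₁₀|Γ| = −20·log₁₀(0.512)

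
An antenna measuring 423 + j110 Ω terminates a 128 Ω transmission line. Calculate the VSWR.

VSWR ≈ 3.55

Γ = (Z_L − Z_0)/(Z_L + Z_0) = (295 + j110)/(551 + j110)
|Γ| = 315/562 = 0.56
VSWR = (1 + |Γ|)/(1 − |Γ|) = 1.56/0.44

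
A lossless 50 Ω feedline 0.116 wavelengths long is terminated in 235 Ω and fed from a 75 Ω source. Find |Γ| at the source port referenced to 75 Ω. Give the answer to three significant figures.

βl = 2π × 0.116 = 41.8°
tan(βl) = 0.893
Z_in = Z_0·(Z_L + jZ_0·tanβl)/(Z_0 + jZ_L·tanβl) = 22.7 − j50.6 Ω
Γ_s = (Z_in − Z_s)/(Z_in + Z_s) = (-52.3 − j50.6)/(97.7 − j50.6), |Γ_s| = 0.661

|Γ| ≈ 0.661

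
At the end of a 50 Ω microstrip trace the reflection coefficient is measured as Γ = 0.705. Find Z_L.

Z_L ≈ 289 Ω

Z_L = Z_0·(1 + Γ)/(1 − Γ) = 50·(1.71)/(0.295)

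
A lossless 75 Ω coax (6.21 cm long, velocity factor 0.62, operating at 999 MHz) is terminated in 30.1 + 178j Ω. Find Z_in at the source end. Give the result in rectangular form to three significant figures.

λ = v/f = 0.62·c / 999 MHz = 0.186 m
βl = 2π·l/λ = 2π × 0.334 = 120°
tan(βl) = tan(120°) = -1.73
Z_in = Z_0·(Z_L + jZ_0·tanβl)/(Z_0 + jZ_L·tanβl)
     = 75·(30.1 + j48.5)/(382 − j52)

Z_in ≈ 4.53 + j10.1 Ω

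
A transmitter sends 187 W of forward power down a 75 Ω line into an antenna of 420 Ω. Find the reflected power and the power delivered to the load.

Γ = (420 − 75)/(420 + 75) = 0.697
|Γ|² = 0.486
P_refl = |Γ|²·P_inc = 90.8 W, P_del = (1 − |Γ|²)·P_inc = 96.2 W

P_reflected ≈ 90.8 W; P_delivered ≈ 96.2 W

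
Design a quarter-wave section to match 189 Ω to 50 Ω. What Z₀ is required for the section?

Z_qwt = √(Z_0·R_L) = √(50 × 189) = √9450

Z_qwt ≈ 97.2 Ω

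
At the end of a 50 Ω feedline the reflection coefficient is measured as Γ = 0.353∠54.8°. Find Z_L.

Z_L = Z_0·(1 + Γ)/(1 − Γ) = 50·(1.2 + j0.288)/(0.797 − j0.288)

Z_L ≈ 61 + j40.2 Ω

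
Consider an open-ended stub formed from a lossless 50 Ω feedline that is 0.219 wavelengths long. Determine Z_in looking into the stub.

Z_in ≈ −j9.86 Ω

βl = 2π × 0.219 = 78.8°
tan(βl) = 5.07
For an open-ended stub, Z_in = −jZ_0·cot(βl) = −jZ_0/tan(βl)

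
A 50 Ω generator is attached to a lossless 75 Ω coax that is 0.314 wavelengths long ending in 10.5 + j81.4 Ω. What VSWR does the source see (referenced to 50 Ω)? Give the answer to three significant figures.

βl = 2π × 0.314 = 113°
tan(βl) = -2.35
Z_in = Z_0·(Z_L + jZ_0·tanβl)/(Z_0 + jZ_L·tanβl) = 5.39 − j26.2 Ω
Γ_s = (Z_in − Z_s)/(Z_in + Z_s) = (-44.6 − j26.2)/(55.4 − j26.2), |Γ_s| = 0.844
VSWR = (1 + |Γ_s|)/(1 − |Γ_s|)

VSWR ≈ 11.9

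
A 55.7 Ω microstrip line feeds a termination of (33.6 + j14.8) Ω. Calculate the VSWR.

VSWR ≈ 1.83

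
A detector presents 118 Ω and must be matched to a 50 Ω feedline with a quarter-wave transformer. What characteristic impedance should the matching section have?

Z_qwt = √(Z_0·R_L) = √(50 × 118) = √5900

Z_qwt ≈ 76.8 Ω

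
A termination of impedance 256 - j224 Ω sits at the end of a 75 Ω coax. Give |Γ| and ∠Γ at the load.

Γ = (Z_L − Z_0)/(Z_L + Z_0) = (181 − j224)/(331 − j224)
|Γ| = 288/400 = 0.721

Γ ≈ 0.721 ∠ -17°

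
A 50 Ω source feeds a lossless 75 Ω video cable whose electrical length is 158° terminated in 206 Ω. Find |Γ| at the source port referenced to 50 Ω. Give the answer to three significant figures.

|Γ| ≈ 0.585

tan(βl) = -0.404
Z_in = Z_0·(Z_L + jZ_0·tanβl)/(Z_0 + jZ_L·tanβl) = 107 + j88.9 Ω
Γ_s = (Z_in − Z_s)/(Z_in + Z_s) = (57.4 + j88.9)/(157 + j88.9), |Γ_s| = 0.585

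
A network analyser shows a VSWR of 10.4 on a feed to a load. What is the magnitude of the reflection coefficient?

|Γ| = (S − 1)/(S + 1) = (10.4 − 1)/(10.4 + 1) = 9.4/11.4

|Γ| ≈ 0.825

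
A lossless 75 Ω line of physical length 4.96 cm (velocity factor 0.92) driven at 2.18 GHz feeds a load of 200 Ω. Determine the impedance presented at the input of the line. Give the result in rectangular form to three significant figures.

Z_in ≈ 58.5 + j65.6 Ω

λ = v/f = 0.92·c / 2.18 GHz = 0.127 m
βl = 2π·l/λ = 2π × 0.392 = 141°
tan(βl) = tan(141°) = -0.809
Z_in = Z_0·(Z_L + jZ_0·tanβl)/(Z_0 + jZ_L·tanβl)
     = 75·(200 − j60.7)/(75 − j162)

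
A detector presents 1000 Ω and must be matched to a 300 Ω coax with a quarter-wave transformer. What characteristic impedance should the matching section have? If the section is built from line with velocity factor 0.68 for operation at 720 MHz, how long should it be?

Z_qwt = √(Z_0·R_L) = √(300 × 1000) = √300000
λ = 0.68·c/f = 0.283 m, so l = λ/4 = 0.0708 m

Z_qwt ≈ 548 Ω; length ≈ 7.08 cm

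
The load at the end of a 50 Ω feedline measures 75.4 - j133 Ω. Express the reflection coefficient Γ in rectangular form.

Γ ≈ 0.625 − j0.398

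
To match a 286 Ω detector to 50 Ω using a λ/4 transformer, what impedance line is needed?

Z_qwt = √(Z_0·R_L) = √(50 × 286) = √14300

Z_qwt ≈ 120 Ω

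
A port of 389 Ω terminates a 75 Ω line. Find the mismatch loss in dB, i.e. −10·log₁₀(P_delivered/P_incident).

mismatch loss ≈ 2.66 dB

Γ = (389 − 75)/(389 + 75) = 0.677
|Γ|² = 0.458, so P_del/P_inc = 1 − |Γ|² = 0.542
ML = −10·log₁₀(1 − |Γ|²)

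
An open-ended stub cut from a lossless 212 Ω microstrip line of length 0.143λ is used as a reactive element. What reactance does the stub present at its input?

βl = 2π × 0.143 = 51.5°
tan(βl) = 1.26
For an open-ended stub, Z_in = −jZ_0·cot(βl) = −jZ_0/tan(βl)

X_in ≈ -169 Ω (capacitive)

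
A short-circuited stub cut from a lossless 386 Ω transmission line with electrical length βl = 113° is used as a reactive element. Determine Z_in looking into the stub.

tan(βl) = -2.36
For a short-circuited stub, Z_in = jZ_0·tan(βl)

Z_in ≈ −j909 Ω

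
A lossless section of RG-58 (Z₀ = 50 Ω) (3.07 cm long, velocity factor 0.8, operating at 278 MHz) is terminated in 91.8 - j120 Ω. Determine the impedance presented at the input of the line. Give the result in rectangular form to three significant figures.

Z_in ≈ 37.7 − j80.5 Ω

λ = v/f = 0.8·c / 278 MHz = 0.863 m
βl = 2π·l/λ = 2π × 0.0356 = 12.8°
tan(βl) = tan(12.8°) = 0.227
Z_in = Z_0·(Z_L + jZ_0·tanβl)/(Z_0 + jZ_L·tanβl)
     = 50·(91.8 − j109)/(77.3 + j20.9)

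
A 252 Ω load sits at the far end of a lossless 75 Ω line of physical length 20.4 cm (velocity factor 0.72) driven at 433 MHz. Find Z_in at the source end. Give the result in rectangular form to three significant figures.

Z_in ≈ 62.7 + j87.5 Ω

λ = v/f = 0.72·c / 433 MHz = 0.499 m
βl = 2π·l/λ = 2π × 0.409 = 147°
tan(βl) = tan(147°) = -0.644
Z_in = Z_0·(Z_L + jZ_0·tanβl)/(Z_0 + jZ_L·tanβl)
     = 75·(252 − j48.3)/(75 − j162)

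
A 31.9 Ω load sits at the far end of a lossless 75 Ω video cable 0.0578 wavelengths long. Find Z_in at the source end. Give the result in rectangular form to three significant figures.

Z_in ≈ 35.6 + j22.8 Ω

βl = 2π × 0.0578 = 20.8°
tan(βl) = tan(20.8°) = 0.38
Z_in = Z_0·(Z_L + jZ_0·tanβl)/(Z_0 + jZ_L·tanβl)
     = 75·(31.9 + j28.5)/(75 + j12.1)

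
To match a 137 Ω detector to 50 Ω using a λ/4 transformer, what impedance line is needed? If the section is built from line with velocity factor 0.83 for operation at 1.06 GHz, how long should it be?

Z_qwt ≈ 82.8 Ω; length ≈ 5.87 cm

Z_qwt = √(Z_0·R_L) = √(50 × 137) = √6850
λ = 0.83·c/f = 0.235 m, so l = λ/4 = 0.0587 m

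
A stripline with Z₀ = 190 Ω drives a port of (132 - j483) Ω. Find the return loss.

Γ = (-58 − j483)/(322 − j483), |Γ| = 0.838
RL = −20·log₁₀|Γ| = −20·log₁₀(0.838)

RL ≈ 1.53 dB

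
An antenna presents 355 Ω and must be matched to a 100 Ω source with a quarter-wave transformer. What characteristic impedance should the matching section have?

Z_qwt ≈ 188 Ω

Z_qwt = √(Z_0·R_L) = √(100 × 355) = √35500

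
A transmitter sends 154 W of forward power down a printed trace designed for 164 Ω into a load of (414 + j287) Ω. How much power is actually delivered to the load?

|Γ| = |(250 + j287)/(578 + j287)| = 0.59
|Γ|² = 0.348
P_refl = |Γ|²·P_inc = 53.6 W, P_del = (1 − |Γ|²)·P_inc = 100 W

P_delivered ≈ 100 W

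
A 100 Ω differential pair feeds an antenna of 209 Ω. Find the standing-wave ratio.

VSWR ≈ 2.09

Γ = (209 − 100)/(209 + 100) = 0.353
VSWR = (1 + 0.353)/(1 − 0.353)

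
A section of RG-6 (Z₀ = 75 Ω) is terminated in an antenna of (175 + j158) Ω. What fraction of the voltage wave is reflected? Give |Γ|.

|Γ| ≈ 0.632

Γ = (Z_L − Z_0)/(Z_L + Z_0) = (100 + j158)/(250 + j158)
|Γ| = 187/296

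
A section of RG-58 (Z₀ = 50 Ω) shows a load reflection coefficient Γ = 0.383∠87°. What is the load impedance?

Z_L ≈ 38.6 + j34.6 Ω

Z_L = Z_0·(1 + Γ)/(1 − Γ) = 50·(1.02 + j0.382)/(0.98 − j0.382)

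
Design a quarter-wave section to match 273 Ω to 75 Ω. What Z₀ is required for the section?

Z_qwt ≈ 143 Ω

Z_qwt = √(Z_0·R_L) = √(75 × 273) = √20480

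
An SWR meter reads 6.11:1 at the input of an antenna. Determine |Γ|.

|Γ| = (S − 1)/(S + 1) = (6.11 − 1)/(6.11 + 1) = 5.11/7.11

|Γ| ≈ 0.719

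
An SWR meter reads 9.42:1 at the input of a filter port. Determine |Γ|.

|Γ| = (S − 1)/(S + 1) = (9.42 − 1)/(9.42 + 1) = 8.42/10.4

|Γ| ≈ 0.808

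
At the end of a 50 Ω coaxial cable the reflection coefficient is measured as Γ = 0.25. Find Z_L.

Z_L = Z_0·(1 + Γ)/(1 − Γ) = 50·(1.25)/(0.75)

Z_L ≈ 83.3 Ω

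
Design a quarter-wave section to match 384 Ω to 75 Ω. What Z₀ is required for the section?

Z_qwt = √(Z_0·R_L) = √(75 × 384) = √28800

Z_qwt ≈ 170 Ω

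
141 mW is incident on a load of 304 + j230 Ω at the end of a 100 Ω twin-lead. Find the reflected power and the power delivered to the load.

P_reflected ≈ 61.7 mW; P_delivered ≈ 79.3 mW

|Γ| = |(204 + j230)/(404 + j230)| = 0.661
|Γ|² = 0.437
P_refl = |Γ|²·P_inc = 61.7 mW, P_del = (1 − |Γ|²)·P_inc = 79.3 mW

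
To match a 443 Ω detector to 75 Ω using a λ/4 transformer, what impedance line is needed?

Z_qwt ≈ 182 Ω

Z_qwt = √(Z_0·R_L) = √(75 × 443) = √33220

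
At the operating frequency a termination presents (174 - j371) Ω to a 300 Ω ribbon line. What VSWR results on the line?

VSWR ≈ 4.73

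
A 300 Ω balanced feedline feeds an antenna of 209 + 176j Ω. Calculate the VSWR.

Γ = (Z_L − Z_0)/(Z_L + Z_0) = (-91 + j176)/(509 + j176)
|Γ| = 198/539 = 0.368
VSWR = (1 + |Γ|)/(1 − |Γ|) = 1.37/0.632

VSWR ≈ 2.16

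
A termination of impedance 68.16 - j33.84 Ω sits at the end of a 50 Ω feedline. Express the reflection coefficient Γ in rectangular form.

Γ ≈ 0.218 − j0.224

Γ = (Z_L − Z_0)/(Z_L + Z_0) = (18.16 − j33.84)/(118.2 − j33.84)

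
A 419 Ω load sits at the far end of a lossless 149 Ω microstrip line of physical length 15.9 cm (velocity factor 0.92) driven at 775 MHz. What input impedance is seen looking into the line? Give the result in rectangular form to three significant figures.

λ = v/f = 0.92·c / 775 MHz = 0.356 m
βl = 2π·l/λ = 2π × 0.446 = 161°
tan(βl) = tan(161°) = -0.35
Z_in = Z_0·(Z_L + jZ_0·tanβl)/(Z_0 + jZ_L·tanβl)
     = 149·(419 − j52.1)/(149 − j146)

Z_in ≈ 239 + j183 Ω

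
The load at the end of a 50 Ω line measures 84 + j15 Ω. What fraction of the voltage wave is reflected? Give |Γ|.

Γ = (Z_L − Z_0)/(Z_L + Z_0) = (34 + j15)/(134 + j15)
|Γ| = 37.2/135

|Γ| ≈ 0.276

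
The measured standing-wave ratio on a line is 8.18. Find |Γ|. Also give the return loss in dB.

|Γ| ≈ 0.782; return loss ≈ 2.13 dB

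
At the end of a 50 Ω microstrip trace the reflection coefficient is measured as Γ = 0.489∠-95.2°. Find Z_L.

Z_L ≈ 28.7 − j36.7 Ω

Z_L = Z_0·(1 + Γ)/(1 − Γ) = 50·(0.956 − j0.487)/(1.04 + j0.487)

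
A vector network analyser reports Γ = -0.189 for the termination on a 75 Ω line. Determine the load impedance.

Z_L ≈ 51.2 Ω

Z_L = Z_0·(1 + Γ)/(1 − Γ) = 75·(0.811)/(1.19)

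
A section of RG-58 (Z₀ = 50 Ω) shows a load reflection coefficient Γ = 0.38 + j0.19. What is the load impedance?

Z_L = Z_0·(1 + Γ)/(1 − Γ) = 50·(1.38 + j0.19)/(0.62 − j0.19)

Z_L ≈ 97.4 + j45.2 Ω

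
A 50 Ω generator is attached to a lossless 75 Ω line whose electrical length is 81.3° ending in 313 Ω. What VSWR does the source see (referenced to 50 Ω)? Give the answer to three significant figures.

VSWR ≈ 2.87

tan(βl) = 6.54
Z_in = Z_0·(Z_L + jZ_0·tanβl)/(Z_0 + jZ_L·tanβl) = 18.4 − j10.8 Ω
Γ_s = (Z_in − Z_s)/(Z_in + Z_s) = (-31.6 − j10.8)/(68.4 − j10.8), |Γ_s| = 0.483
VSWR = (1 + |Γ_s|)/(1 − |Γ_s|)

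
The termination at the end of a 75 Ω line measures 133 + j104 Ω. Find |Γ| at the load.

Γ = (Z_L − Z_0)/(Z_L + Z_0) = (58 + j104)/(208 + j104)
|Γ| = 119/233

|Γ| ≈ 0.512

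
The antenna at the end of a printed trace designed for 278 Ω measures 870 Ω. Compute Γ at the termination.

Γ = (Z_L − Z_0)/(Z_L + Z_0) = (870 − 278)/(870 + 278) = 592/1148

Γ = 0.516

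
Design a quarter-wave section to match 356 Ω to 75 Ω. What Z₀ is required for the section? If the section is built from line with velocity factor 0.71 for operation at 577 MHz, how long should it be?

Z_qwt ≈ 163 Ω; length ≈ 9.23 cm

Z_qwt = √(Z_0·R_L) = √(75 × 356) = √26700
λ = 0.71·c/f = 0.369 m, so l = λ/4 = 0.0923 m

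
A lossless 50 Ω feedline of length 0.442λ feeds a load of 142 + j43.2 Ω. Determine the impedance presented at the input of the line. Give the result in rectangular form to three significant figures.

Z_in ≈ 55.3 + j63.2 Ω

βl = 2π × 0.442 = 159°
tan(βl) = tan(159°) = -0.381
Z_in = Z_0·(Z_L + jZ_0·tanβl)/(Z_0 + jZ_L·tanβl)
     = 50·(142 + j24.1)/(66.5 − j54.2)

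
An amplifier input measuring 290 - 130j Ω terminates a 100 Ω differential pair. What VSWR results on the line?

VSWR ≈ 3.55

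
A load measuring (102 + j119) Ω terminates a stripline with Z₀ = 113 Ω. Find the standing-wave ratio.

VSWR ≈ 2.89

Γ = (Z_L − Z_0)/(Z_L + Z_0) = (-11 + j119)/(215 + j119)
|Γ| = 120/246 = 0.486
VSWR = (1 + |Γ|)/(1 − |Γ|) = 1.49/0.514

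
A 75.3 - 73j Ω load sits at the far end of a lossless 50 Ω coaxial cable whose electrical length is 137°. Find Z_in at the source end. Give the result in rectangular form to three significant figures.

Z_in ≈ 66.9 + j70.8 Ω

tan(βl) = tan(137°) = -0.933
Z_in = Z_0·(Z_L + jZ_0·tanβl)/(Z_0 + jZ_L·tanβl)
     = 50·(75.3 − j120)/(-18.1 − j70.2)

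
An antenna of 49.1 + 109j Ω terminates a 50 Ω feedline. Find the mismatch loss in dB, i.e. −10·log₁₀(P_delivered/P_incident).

mismatch loss ≈ 3.44 dB

Γ = (-0.9 + j109)/(99.1 + j109), |Γ| = 0.74
|Γ|² = 0.548, so P_del/P_inc = 1 − |Γ|² = 0.452
ML = −10·log₁₀(1 − |Γ|²)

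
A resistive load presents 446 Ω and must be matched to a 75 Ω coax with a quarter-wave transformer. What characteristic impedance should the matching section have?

Z_qwt = √(Z_0·R_L) = √(75 × 446) = √33450

Z_qwt ≈ 183 Ω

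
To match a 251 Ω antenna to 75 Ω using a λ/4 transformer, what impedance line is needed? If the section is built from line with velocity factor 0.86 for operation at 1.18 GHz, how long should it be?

Z_qwt ≈ 137 Ω; length ≈ 5.47 cm

Z_qwt = √(Z_0·R_L) = √(75 × 251) = √18820
λ = 0.86·c/f = 0.219 m, so l = λ/4 = 0.0547 m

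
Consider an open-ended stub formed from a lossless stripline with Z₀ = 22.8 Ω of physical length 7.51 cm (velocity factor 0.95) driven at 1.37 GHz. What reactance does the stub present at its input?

X_in ≈ 19.1 Ω (inductive)

λ = v/f = 0.95·c / 1.37 GHz = 0.208 m
βl = 2π·l/λ = 2π × 0.361 = 130°
tan(βl) = -1.19
For an open-ended stub, Z_in = −jZ_0·cot(βl) = −jZ_0/tan(βl)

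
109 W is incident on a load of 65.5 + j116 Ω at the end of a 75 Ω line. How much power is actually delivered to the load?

P_delivered ≈ 64.5 W

|Γ| = |(-9.5 + j116)/(140.5 + j116)| = 0.639
|Γ|² = 0.408
P_refl = |Γ|²·P_inc = 44.5 W, P_del = (1 − |Γ|²)·P_inc = 64.5 W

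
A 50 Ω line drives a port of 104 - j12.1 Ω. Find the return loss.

Γ = (54 − j12.1)/(154 − j12.1), |Γ| = 0.358
RL = −20·log₁₀|Γ| = −20·log₁₀(0.358)

RL ≈ 8.92 dB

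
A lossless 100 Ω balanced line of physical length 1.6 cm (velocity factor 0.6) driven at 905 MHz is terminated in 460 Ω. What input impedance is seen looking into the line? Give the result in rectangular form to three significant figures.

Z_in ≈ 80.3 − j149 Ω

λ = v/f = 0.6·c / 905 MHz = 0.199 m
βl = 2π·l/λ = 2π × 0.0804 = 29°
tan(βl) = tan(29°) = 0.553
Z_in = Z_0·(Z_L + jZ_0·tanβl)/(Z_0 + jZ_L·tanβl)
     = 100·(460 + j55.3)/(100 + j255)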